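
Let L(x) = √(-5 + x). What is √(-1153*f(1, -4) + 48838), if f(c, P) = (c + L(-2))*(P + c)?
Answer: √(52297 + 3459*I*√7) ≈ 229.55 + 19.934*I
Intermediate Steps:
f(c, P) = (P + c)*(c + I*√7) (f(c, P) = (c + √(-5 - 2))*(P + c) = (c + √(-7))*(P + c) = (c + I*√7)*(P + c) = (P + c)*(c + I*√7))
√(-1153*f(1, -4) + 48838) = √(-1153*(1² - 4*1 + I*(-4)*√7 + I*1*√7) + 48838) = √(-1153*(1 - 4 - 4*I*√7 + I*√7) + 48838) = √(-1153*(-3 - 3*I*√7) + 48838) = √((3459 + 3459*I*√7) + 48838) = √(52297 + 3459*I*√7)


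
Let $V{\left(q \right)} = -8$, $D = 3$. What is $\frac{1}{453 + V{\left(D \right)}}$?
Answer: $\frac{1}{445} \approx 0.0022472$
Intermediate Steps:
$\frac{1}{453 + V{\left(D \right)}} = \frac{1}{453 - 8} = \frac{1}{445}$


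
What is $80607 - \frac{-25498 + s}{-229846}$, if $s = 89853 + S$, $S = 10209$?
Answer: $\frac{9263635543}{114923} \approx 80607.0$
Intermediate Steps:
$s = 100062$ ($s = 89853 + 10209 = 100062$)
$80607 - \frac{-25498 + s}{-229846} = 80607 - \frac{-25498 + 100062}{-229846} = 80607 - 74564 \left(- \frac{1}{229846}\right) = 80607 - - \frac{37282}{114923} = 80607 + \frac{37282}{114923} = \frac{9263635543}{114923}$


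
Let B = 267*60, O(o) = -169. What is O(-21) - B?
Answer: -16189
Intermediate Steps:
B = 16020
O(-21) - B = -169 - 1*16020 = -169 - 16020 = -16189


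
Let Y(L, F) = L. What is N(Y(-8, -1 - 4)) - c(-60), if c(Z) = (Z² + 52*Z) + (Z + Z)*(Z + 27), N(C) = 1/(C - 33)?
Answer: -182041/41 ≈ -4440.0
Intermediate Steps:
N(C) = 1/(-33 + C)
c(Z) = Z² + 52*Z + 2*Z*(27 + Z) (c(Z) = (Z² + 52*Z) + (2*Z)*(27 + Z) = (Z² + 52*Z) + 2*Z*(27 + Z) = Z² + 52*Z + 2*Z*(27 + Z))
N(Y(-8, -1 - 4)) - c(-60) = 1/(-33 - 8) - (-60)*(106 + 3*(-60)) = 1/(-41) - (-60)*(106 - 180) = -1/41 - (-60)*(-74) = -1/41 - 1*4440 = -1/41 - 4440 = -182041/41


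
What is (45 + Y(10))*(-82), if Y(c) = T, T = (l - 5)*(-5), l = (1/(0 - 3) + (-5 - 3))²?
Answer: 204590/9 ≈ 22732.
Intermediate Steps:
l = 625/9 (l = (1/(-3) - 8)² = (-⅓ - 8)² = (-25/3)² = 625/9 ≈ 69.444)
T = -2900/9 (T = (625/9 - 5)*(-5) = (580/9)*(-5) = -2900/9 ≈ -322.22)
Y(c) = -2900/9
(45 + Y(10))*(-82) = (45 - 2900/9)*(-82) = -2495/9*(-82) = 204590/9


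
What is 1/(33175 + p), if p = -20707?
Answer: 1/12468 ≈ 8.0205e-5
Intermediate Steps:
1/(33175 + p) = 1/(33175 - 20707) = 1/12468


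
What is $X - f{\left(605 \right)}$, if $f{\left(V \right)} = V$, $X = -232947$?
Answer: $-233552$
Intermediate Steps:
$X - f{\left(605 \right)} = -232947 - 605 = -233552$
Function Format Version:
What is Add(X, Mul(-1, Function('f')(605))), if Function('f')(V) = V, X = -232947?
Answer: -233552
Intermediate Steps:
Add(X, Mul(-1, Function('f')(605))) = Add(-232947, Mul(-1, 605)) = Add(-232947, -605) = -233552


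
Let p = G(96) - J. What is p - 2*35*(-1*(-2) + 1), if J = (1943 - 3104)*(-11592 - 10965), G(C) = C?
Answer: -26188791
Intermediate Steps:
J = 26188677 (J = -1161*(-22557) = 26188677)
p = -26188581 (p = 96 - 1*26188677 = 96 - 26188677 = -26188581)
p - 2*35*(-1*(-2) + 1) = -26188581 - 2*35*(-1*(-2) + 1) = -26188581 - 70*(2 + 1) = -26188581 - 70*3 = -26188581 - 1*210 = -26188581 - 210 = -26188791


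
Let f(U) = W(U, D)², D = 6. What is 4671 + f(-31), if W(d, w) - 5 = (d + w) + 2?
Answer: 4995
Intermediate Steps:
W(d, w) = 7 + d + w (W(d, w) = 5 + ((d + w) + 2) = 5 + (2 + d + w) = 7 + d + w)
f(U) = (13 + U)² (f(U) = (7 + U + 6)² = (13 + U)²)
4671 + f(-31) = 4671 + (13 - 31)² = 4671 + (-18)² = 4671 + 324 = 4995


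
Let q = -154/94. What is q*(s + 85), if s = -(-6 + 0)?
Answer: -7007/47 ≈ -149.09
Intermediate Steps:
q = -77/47 (q = -154*1/94 = -77/47 ≈ -1.6383)
s = 6 (s = -1*(-6) = 6)
q*(s + 85) = -77*(6 + 85)/47 = -77/47*91 = -7007/47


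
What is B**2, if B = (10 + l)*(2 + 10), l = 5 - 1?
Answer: 28224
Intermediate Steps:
l = 4
B = 168 (B = (10 + 4)*(2 + 10) = 14*12 = 168)
B**2 = 168**2 = 28224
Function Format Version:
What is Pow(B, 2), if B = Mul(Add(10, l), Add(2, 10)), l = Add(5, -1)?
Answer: 28224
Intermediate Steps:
l = 4
B = 168 (B = Mul(Add(10, 4), Add(2, 10)) = Mul(14, 12) = 168)
Pow(B, 2) = Pow(168, 2) = 28224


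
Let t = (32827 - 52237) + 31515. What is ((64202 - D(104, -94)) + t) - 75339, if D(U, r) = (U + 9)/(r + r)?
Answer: 182097/188 ≈ 968.60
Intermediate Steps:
D(U, r) = (9 + U)/(2*r) (D(U, r) = (9 + U)/((2*r)) = (9 + U)*(1/(2*r)) = (9 + U)/(2*r))
t = 12105 (t = -19410 + 31515 = 12105)
((64202 - D(104, -94)) + t) - 75339 = ((64202 - (9 + 104)/(2*(-94))) + 12105) - 75339 = ((64202 - (-1)*113/(2*94)) + 12105) - 75339 = ((64202 - 1*(-113/188)) + 12105) - 75339 = ((64202 + 113/188) + 12105) - 75339 = (12070089/188 + 12105) - 75339 = 14345829/188 - 75339 = 182097/188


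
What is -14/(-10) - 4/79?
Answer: 533/395 ≈ 1.3494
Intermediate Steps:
-14/(-10) - 4/79 = -14*(-⅒) - 4*1/79 = 7/5 - 4/79 = 533/395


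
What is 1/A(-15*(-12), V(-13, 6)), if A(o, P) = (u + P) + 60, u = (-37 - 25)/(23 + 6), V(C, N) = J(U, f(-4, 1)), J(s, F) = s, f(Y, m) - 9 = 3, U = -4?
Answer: 29/1562 ≈ 0.018566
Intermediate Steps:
f(Y, m) = 12 (f(Y, m) = 9 + 3 = 12)
V(C, N) = -4
u = -62/29 ≈ -2.1379
A(o, P) = 1678/29 + P (A(o, P) = (-62/29 + P) + 60 = 1678/29 + P)
1/A(-15*(-12), V(-13, 6)) = 1/(1678/29 - 4) = 1/(1562/29) = 29/1562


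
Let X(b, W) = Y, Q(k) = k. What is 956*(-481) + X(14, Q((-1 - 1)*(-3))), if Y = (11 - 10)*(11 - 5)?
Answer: -459830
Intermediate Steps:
Y = 6 (Y = 1*6 = 6)
X(b, W) = 6
956*(-481) + X(14, Q((-1 - 1)*(-3))) = 956*(-481) + 6 = -459836 + 6 = -459830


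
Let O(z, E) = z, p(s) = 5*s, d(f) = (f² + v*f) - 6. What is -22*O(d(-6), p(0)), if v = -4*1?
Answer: -1188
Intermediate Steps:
v = -4
d(f) = -6 + f² - 4*f (d(f) = (f² - 4*f) - 6 = -6 + f² - 4*f)
-22*O(d(-6), p(0)) = -22*(-6 + (-6)² - 4*(-6)) = -22*(-6 + 36 + 24) = -22*54 = -1188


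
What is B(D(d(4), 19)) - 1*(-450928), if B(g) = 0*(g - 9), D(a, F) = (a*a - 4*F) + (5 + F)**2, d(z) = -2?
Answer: 450928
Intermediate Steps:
D(a, F) = a**2 + (5 + F)**2 - 4*F (D(a, F) = (a**2 - 4*F) + (5 + F)**2 = a**2 + (5 + F)**2 - 4*F)
B(g) = 0 (B(g) = 0*(-9 + g) = 0)
B(D(d(4), 19)) - 1*(-450928) = 0 - 1*(-450928) = 0 + 450928 = 450928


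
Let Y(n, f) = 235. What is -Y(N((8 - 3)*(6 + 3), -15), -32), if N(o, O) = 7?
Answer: -235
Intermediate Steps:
-Y(N((8 - 3)*(6 + 3), -15), -32) = -1*235 = -235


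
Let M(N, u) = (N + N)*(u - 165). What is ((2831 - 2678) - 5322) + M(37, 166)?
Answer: -5095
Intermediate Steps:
M(N, u) = 2*N*(-165 + u) (M(N, u) = (2*N)*(-165 + u) = 2*N*(-165 + u))
((2831 - 2678) - 5322) + M(37, 166) = ((2831 - 2678) - 5322) + 2*37*(-165 + 166) = (153 - 5322) + 2*37*1 = -5169 + 74 = -5095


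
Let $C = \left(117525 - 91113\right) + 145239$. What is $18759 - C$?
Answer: $-152892$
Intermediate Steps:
$C = 171651$ ($C = 26412 + 145239 = 171651$)
$18759 - C = 18759 - 171651 = -152892$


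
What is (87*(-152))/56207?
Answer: -13224/56207 ≈ -0.23527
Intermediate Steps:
(87*(-152))/56207 = -13224*1/56207 = -13224/56207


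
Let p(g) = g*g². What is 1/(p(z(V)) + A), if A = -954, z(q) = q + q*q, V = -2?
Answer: -1/946 ≈ -0.0010571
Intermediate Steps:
z(q) = q + q²
p(g) = g³
1/(p(z(V)) + A) = 1/((-2*(1 - 2))³ - 954) = 1/((-2*(-1))³ - 954) = 1/(2³ - 954) = 1/(8 - 954) = 1/(-946) = -1/946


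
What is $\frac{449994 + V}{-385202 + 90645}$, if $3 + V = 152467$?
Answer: $- \frac{602458}{294557} \approx -2.0453$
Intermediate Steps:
$V = 152464$ ($V = -3 + 152467 = 152464$)
$\frac{449994 + V}{-385202 + 90645} = \frac{449994 + 152464}{-385202 + 90645} = \frac{602458}{-294557} = 602458 \left(- \frac{1}{294557}\right) = - \frac{602458}{294557}$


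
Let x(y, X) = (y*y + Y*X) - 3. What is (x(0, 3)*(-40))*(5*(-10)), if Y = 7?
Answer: 36000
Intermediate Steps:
x(y, X) = -3 + y² + 7*X (x(y, X) = (y*y + 7*X) - 3 = (y² + 7*X) - 3 = -3 + y² + 7*X)
(x(0, 3)*(-40))*(5*(-10)) = ((-3 + 0² + 7*3)*(-40))*(5*(-10)) = ((-3 + 0 + 21)*(-40))*(-50) = (18*(-40))*(-50) = -720*(-50) = 36000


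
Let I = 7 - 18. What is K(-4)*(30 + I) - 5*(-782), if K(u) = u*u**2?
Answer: 2694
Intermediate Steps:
I = -11
K(u) = u**3
K(-4)*(30 + I) - 5*(-782) = (-4)**3*(30 - 11) - 5*(-782) = -64*19 + 3910 = -1216 + 3910 = 2694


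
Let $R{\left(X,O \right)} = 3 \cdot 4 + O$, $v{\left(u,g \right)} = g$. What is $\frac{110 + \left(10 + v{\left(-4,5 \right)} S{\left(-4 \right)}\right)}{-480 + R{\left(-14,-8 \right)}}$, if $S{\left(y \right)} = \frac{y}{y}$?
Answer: $- \frac{125}{476} \approx -0.26261$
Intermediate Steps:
$S{\left(y \right)} = 1$
$R{\left(X,O \right)} = 12 + O$
$\frac{110 + \left(10 + v{\left(-4,5 \right)} S{\left(-4 \right)}\right)}{-480 + R{\left(-14,-8 \right)}} = \frac{110 + \left(10 + 5 \cdot 1\right)}{-480 + \left(12 - 8\right)} = \frac{110 + \left(10 + 5\right)}{-480 + 4} = \frac{110 + 15}{-476} = 125 \left(- \frac{1}{476}\right) = - \frac{125}{476}$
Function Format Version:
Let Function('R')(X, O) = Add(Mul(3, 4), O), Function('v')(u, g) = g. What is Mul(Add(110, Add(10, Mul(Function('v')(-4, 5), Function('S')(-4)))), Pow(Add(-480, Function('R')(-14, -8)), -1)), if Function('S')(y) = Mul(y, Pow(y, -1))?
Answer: Rational(-125, 476) ≈ -0.26261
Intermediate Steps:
Function('S')(y) = 1
Function('R')(X, O) = Add(12, O)
Mul(Add(110, Add(10, Mul(Function('v')(-4, 5), Function('S')(-4)))), Pow(Add(-480, Function('R')(-14, -8)), -1)) = Mul(Add(110, Add(10, Mul(5, 1))), Pow(Add(-480, Add(12, -8)), -1)) = Mul(Add(110, Add(10, 5)), Pow(Add(-480, 4), -1)) = Mul(Add(110, 15), Pow(-476, -1)) = Mul(125, Rational(-1, 476)) = Rational(-125, 476)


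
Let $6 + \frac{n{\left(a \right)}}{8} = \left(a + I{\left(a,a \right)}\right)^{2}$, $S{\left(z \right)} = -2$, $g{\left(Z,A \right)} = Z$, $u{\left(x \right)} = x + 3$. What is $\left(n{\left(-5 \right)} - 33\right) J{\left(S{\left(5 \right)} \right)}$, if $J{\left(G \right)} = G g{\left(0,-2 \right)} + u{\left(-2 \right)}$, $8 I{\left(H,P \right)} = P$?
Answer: $\frac{1377}{8} \approx 172.13$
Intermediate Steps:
$u{\left(x \right)} = 3 + x$
$I{\left(H,P \right)} = \frac{P}{8}$
$J{\left(G \right)} = 1$ ($J{\left(G \right)} = G 0 + \left(3 - 2\right) = 0 + 1 = 1$)
$n{\left(a \right)} = -48 + \frac{81 a^{2}}{8}$ ($n{\left(a \right)} = -48 + 8 \left(a + \frac{a}{8}\right)^{2} = -48 + 8 \left(\frac{9 a}{8}\right)^{2} = -48 + 8 \frac{81 a^{2}}{64} = -48 + \frac{81 a^{2}}{8}$)
$\left(n{\left(-5 \right)} - 33\right) J{\left(S{\left(5 \right)} \right)} = \left(\left(-48 + \frac{81 \left(-5\right)^{2}}{8}\right) - 33\right) 1 = \left(\left(-48 + \frac{81}{8} \cdot 25\right) - 33\right) 1 = \left(\left(-48 + \frac{2025}{8}\right) - 33\right) 1 = \left(\frac{1641}{8} - 33\right) 1 = \frac{1377}{8} \cdot 1 = \frac{1377}{8}$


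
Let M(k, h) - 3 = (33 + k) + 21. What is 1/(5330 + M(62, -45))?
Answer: 1/5449 ≈ 0.00018352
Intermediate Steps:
M(k, h) = 57 + k (M(k, h) = 3 + ((33 + k) + 21) = 3 + (54 + k) = 57 + k)
1/(5330 + M(62, -45)) = 1/(5330 + (57 + 62)) = 1/(5330 + 119) = 1/5449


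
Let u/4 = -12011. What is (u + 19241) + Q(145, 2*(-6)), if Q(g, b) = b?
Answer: -28815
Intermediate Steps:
u = -48044 (u = 4*(-12011) = -48044)
(u + 19241) + Q(145, 2*(-6)) = (-48044 + 19241) + 2*(-6) = -28803 - 12 = -28815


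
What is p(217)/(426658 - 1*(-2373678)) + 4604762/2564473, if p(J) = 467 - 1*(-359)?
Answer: 921214218195/512956147352 ≈ 1.7959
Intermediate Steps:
p(J) = 826 (p(J) = 467 + 359 = 826)
p(217)/(426658 - 1*(-2373678)) + 4604762/2564473 = 826/(426658 - 1*(-2373678)) + 4604762/2564473 = 826/(426658 + 2373678) + 4604762*(1/2564473) = 826/2800336 + 4604762/2564473 = 826*(1/2800336) + 4604762/2564473 = 59/200024 + 4604762/2564473 = 921214218195/512956147352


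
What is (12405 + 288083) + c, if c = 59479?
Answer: 359967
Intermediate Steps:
(12405 + 288083) + c = (12405 + 288083) + 59479 = 300488 + 59479 = 359967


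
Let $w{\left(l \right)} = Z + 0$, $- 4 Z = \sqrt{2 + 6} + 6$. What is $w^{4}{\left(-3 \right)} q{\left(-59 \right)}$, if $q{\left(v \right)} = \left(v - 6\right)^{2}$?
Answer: $\frac{815425}{16} + \frac{139425 \sqrt{2}}{4} \approx 1.0026 \cdot 10^{5}$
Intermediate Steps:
$Z = - \frac{3}{2} - \frac{\sqrt{2}}{2}$ ($Z = - \frac{\sqrt{2 + 6} + 6}{4} = - \frac{\sqrt{8} + 6}{4} = - \frac{2 \sqrt{2} + 6}{4} = - \frac{6 + 2 \sqrt{2}}{4} = - \frac{3}{2} - \frac{\sqrt{2}}{2} \approx -2.2071$)
$q{\left(v \right)} = \left(-6 + v\right)^{2}$ ($q{\left(v \right)} = \left(v - 6\right)^{2} = \left(-6 + v\right)^{2}$)
$w{\left(l \right)} = - \frac{3}{2} - \frac{\sqrt{2}}{2}$ ($w{\left(l \right)} = \left(- \frac{3}{2} - \frac{\sqrt{2}}{2}\right) + 0 = - \frac{3}{2} - \frac{\sqrt{2}}{2}$)
$w^{4}{\left(-3 \right)} q{\left(-59 \right)} = \left(- \frac{3}{2} - \frac{\sqrt{2}}{2}\right)^{4} \left(-6 - 59\right)^{2} = \left(- \frac{3}{2} - \frac{\sqrt{2}}{2}\right)^{4} \left(-65\right)^{2} = \left(- \frac{3}{2} - \frac{\sqrt{2}}{2}\right)^{4} \cdot 4225 = 4225 \left(- \frac{3}{2} - \frac{\sqrt{2}}{2}\right)^{4}$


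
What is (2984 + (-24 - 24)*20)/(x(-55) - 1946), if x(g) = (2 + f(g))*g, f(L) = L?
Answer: 2024/969 ≈ 2.0888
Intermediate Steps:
x(g) = g*(2 + g) (x(g) = (2 + g)*g = g*(2 + g))
(2984 + (-24 - 24)*20)/(x(-55) - 1946) = (2984 + (-24 - 24)*20)/(-55*(2 - 55) - 1946) = (2984 - 48*20)/(-55*(-53) - 1946) = (2984 - 960)/(2915 - 1946) = 2024/969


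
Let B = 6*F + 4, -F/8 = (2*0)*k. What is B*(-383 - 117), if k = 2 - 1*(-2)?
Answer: -2000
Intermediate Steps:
k = 4 (k = 2 + 2 = 4)
F = 0 (F = -8*2*0*4 = -0*4 = -8*0 = 0)
B = 4 (B = 6*0 + 4 = 0 + 4 = 4)
B*(-383 - 117) = 4*(-383 - 117) = 4*(-500) = -2000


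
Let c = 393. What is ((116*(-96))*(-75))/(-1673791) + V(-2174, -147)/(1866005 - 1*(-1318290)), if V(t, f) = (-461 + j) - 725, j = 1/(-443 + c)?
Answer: -133075416680091/266492215617250 ≈ -0.49936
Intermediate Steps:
j = -1/50 (j = 1/(-443 + 393) = 1/(-50) = -1/50 ≈ -0.020000)
V(t, f) = -59301/50 (V(t, f) = (-461 - 1/50) - 725 = -23051/50 - 725 = -59301/50)
((116*(-96))*(-75))/(-1673791) + V(-2174, -147)/(1866005 - 1*(-1318290)) = ((116*(-96))*(-75))/(-1673791) - 59301/(50*(1866005 - 1*(-1318290))) = -11136*(-75)*(-1/1673791) - 59301/(50*(1866005 + 1318290)) = 835200*(-1/1673791) - 59301/50/3184295 = -835200/1673791 - 59301/50*1/3184295 = -835200/1673791 - 59301/159214750 = -133075416680091/266492215617250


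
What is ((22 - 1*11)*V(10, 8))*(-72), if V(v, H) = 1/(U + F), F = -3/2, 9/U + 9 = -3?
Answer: 352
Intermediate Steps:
U = -¾ (U = 9/(-9 - 3) = 9/(-12) = 9*(-1/12) = -¾ ≈ -0.75000)
F = -3/2 (F = -3*½ = -3/2 ≈ -1.5000)
V(v, H) = -4/9 (V(v, H) = 1/(-¾ - 3/2) = 1/(-9/4) = -4/9)
((22 - 1*11)*V(10, 8))*(-72) = ((22 - 1*11)*(-4/9))*(-72) = ((22 - 11)*(-4/9))*(-72) = (11*(-4/9))*(-72) = -44/9*(-72) = 352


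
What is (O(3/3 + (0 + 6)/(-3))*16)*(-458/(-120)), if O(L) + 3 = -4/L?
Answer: 916/15 ≈ 61.067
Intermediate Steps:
O(L) = -3 - 4/L
(O(3/3 + (0 + 6)/(-3))*16)*(-458/(-120)) = ((-3 - 4/(3/3 + (0 + 6)/(-3)))*16)*(-458/(-120)) = ((-3 - 4/(3*(1/3) + 6*(-1/3)))*16)*(-458*(-1/120)) = ((-3 - 4/(1 - 2))*16)*(229/60) = ((-3 - 4/(-1))*16)*(229/60) = ((-3 - 4*(-1))*16)*(229/60) = ((-3 + 4)*16)*(229/60) = (1*16)*(229/60) = 16*(229/60) = 916/15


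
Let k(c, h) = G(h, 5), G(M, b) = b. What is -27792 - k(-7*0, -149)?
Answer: -27797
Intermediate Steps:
k(c, h) = 5
-27792 - k(-7*0, -149) = -27792 - 1*5 = -27792 - 5 = -27797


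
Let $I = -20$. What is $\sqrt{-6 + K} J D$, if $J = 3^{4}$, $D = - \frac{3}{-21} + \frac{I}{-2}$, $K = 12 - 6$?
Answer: $0$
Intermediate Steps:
$K = 6$
$D = \frac{71}{7}$ ($D = - \frac{3}{-21} - \frac{20}{-2} = \left(-3\right) \left(- \frac{1}{21}\right) - -10 = \frac{1}{7} + 10 = \frac{71}{7} \approx 10.143$)
$J = 81$
$\sqrt{-6 + K} J D = \sqrt{-6 + 6} \cdot 81 \cdot \frac{71}{7} = \sqrt{0} \cdot 81 \cdot \frac{71}{7} = 0 \cdot 81 \cdot \frac{71}{7} = 0 \cdot \frac{71}{7} = 0$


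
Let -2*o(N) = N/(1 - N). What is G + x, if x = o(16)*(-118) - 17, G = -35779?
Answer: -537884/15 ≈ -35859.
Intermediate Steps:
o(N) = -N/(2*(1 - N))
x = -1199/15 (x = ((1/2)*16/(-1 + 16))*(-118) - 17 = ((1/2)*16/15)*(-118) - 17 = ((1/2)*16*(1/15))*(-118) - 17 = (8/15)*(-118) - 17 = -944/15 - 17 = -1199/15 ≈ -79.933)
G + x = -35779 - 1199/15 = -537884/15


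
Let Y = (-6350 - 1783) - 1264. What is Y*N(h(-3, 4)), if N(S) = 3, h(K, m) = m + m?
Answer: -28191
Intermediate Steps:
h(K, m) = 2*m
Y = -9397 (Y = -8133 - 1264 = -9397)
Y*N(h(-3, 4)) = -9397*3 = -28191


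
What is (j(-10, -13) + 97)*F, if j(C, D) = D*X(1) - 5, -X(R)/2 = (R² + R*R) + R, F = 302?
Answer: 51340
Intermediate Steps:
X(R) = -4*R² - 2*R (X(R) = -2*((R² + R*R) + R) = -2*((R² + R²) + R) = -2*(2*R² + R) = -2*(R + 2*R²) = -4*R² - 2*R)
j(C, D) = -5 - 6*D (j(C, D) = D*(-2*1*(1 + 2*1)) - 5 = D*(-2*1*(1 + 2)) - 5 = D*(-2*1*3) - 5 = D*(-6) - 5 = -6*D - 5 = -5 - 6*D)
(j(-10, -13) + 97)*F = ((-5 - 6*(-13)) + 97)*302 = ((-5 + 78) + 97)*302 = (73 + 97)*302 = 170*302 = 51340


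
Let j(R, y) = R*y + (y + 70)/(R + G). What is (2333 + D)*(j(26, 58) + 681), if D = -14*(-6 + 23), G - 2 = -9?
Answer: 87401305/19 ≈ 4.6001e+6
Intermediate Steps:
G = -7 (G = 2 - 9 = -7)
D = -238 (D = -14*17 = -238)
j(R, y) = R*y + (70 + y)/(-7 + R) (j(R, y) = R*y + (y + 70)/(R - 7) = R*y + (70 + y)/(-7 + R))
(2333 + D)*(j(26, 58) + 681) = (2333 - 238)*((70 + 58 + 58*26² - 7*26*58)/(-7 + 26) + 681) = 2095*((70 + 58 + 58*676 - 10556)/19 + 681) = 2095*((70 + 58 + 39208 - 10556)/19 + 681) = 2095*((1/19)*28780 + 681) = 2095*(28780/19 + 681) = 2095*(41719/19) = 87401305/19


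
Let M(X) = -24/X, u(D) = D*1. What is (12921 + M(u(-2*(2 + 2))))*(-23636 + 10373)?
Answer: -171411012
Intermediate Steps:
u(D) = D
(12921 + M(u(-2*(2 + 2))))*(-23636 + 10373) = (12921 - 24*(-1/(2*(2 + 2))))*(-23636 + 10373) = (12921 - 24/((-2*4)))*(-13263) = (12921 - 24/(-8))*(-13263) = (12921 - 24*(-⅛))*(-13263) = (12921 + 3)*(-13263) = 12924*(-13263) = -171411012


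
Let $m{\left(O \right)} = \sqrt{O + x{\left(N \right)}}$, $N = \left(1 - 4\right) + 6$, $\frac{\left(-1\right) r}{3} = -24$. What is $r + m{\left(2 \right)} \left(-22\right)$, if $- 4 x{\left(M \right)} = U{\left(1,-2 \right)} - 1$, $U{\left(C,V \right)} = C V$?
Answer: $72 - 11 \sqrt{11} \approx 35.517$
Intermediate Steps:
$r = 72$ ($r = \left(-3\right) \left(-24\right) = 72$)
$N = 3$ ($N = -3 + 6 = 3$)
$x{\left(M \right)} = \frac{3}{4}$ ($x{\left(M \right)} = - \frac{1 \left(-2\right) - 1}{4} = - \frac{-2 - 1}{4} = \left(- \frac{1}{4}\right) \left(-3\right) = \frac{3}{4}$)
$m{\left(O \right)} = \sqrt{\frac{3}{4} + O}$ ($m{\left(O \right)} = \sqrt{O + \frac{3}{4}} = \sqrt{\frac{3}{4} + O}$)
$r + m{\left(2 \right)} \left(-22\right) = 72 + \frac{\sqrt{3 + 4 \cdot 2}}{2} \left(-22\right) = 72 + \frac{\sqrt{3 + 8}}{2} \left(-22\right) = 72 + \frac{\sqrt{11}}{2} \left(-22\right) = 72 - 11 \sqrt{11}$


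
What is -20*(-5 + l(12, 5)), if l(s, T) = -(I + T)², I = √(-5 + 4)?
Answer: 580 + 200*I ≈ 580.0 + 200.0*I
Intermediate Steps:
I
l(s, T) = -(I + T)²
-20*(-5 + l(12, 5)) = -20*(-5 - (I + 5)²) = -20*(-5 - (5 + I)²) = 100 + 20*(5 + I)²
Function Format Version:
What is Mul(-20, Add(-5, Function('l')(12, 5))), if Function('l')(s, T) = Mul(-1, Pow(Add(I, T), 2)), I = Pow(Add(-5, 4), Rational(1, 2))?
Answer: Add(580, Mul(200, I)) ≈ Add(580.00, Mul(200.00, I))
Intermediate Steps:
I
Function('l')(s, T) = Mul(-1, Pow(Add(I, T), 2))
Mul(-20, Add(-5, Function('l')(12, 5))) = Mul(-20, Add(-5, Mul(-1, Pow(Add(I, 5), 2)))) = Mul(-20, Add(-5, Mul(-1, Pow(Add(5, I), 2)))) = Add(100, Mul(20, Pow(Add(5, I), 2)))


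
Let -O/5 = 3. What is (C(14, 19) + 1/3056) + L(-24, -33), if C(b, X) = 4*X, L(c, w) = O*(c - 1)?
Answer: 1378257/3056 ≈ 451.00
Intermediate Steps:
O = -15 (O = -5*3 = -15)
L(c, w) = 15 - 15*c (L(c, w) = -15*(c - 1) = -15*(-1 + c) = 15 - 15*c)
(C(14, 19) + 1/3056) + L(-24, -33) = (4*19 + 1/3056) + (15 - 15*(-24)) = (76 + 1/3056) + (15 + 360) = 232257/3056 + 375 = 1378257/3056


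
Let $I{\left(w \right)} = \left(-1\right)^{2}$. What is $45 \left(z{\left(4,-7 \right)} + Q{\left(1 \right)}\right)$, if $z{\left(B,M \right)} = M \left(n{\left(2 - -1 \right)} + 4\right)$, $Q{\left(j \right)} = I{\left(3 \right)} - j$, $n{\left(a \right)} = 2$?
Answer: $-1890$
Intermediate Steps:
$I{\left(w \right)} = 1$
$Q{\left(j \right)} = 1 - j$
$z{\left(B,M \right)} = 6 M$ ($z{\left(B,M \right)} = M \left(2 + 4\right) = M 6 = 6 M$)
$45 \left(z{\left(4,-7 \right)} + Q{\left(1 \right)}\right) = 45 \left(6 \left(-7\right) + \left(1 - 1\right)\right) = 45 \left(-42 + \left(1 - 1\right)\right) = 45 \left(-42 + 0\right) = 45 \left(-42\right) = -1890$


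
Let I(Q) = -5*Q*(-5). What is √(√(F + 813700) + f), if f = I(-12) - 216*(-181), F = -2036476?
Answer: √(38796 + 18*I*√3774) ≈ 196.99 + 2.807*I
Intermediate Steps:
I(Q) = 25*Q
f = 38796 (f = 25*(-12) - 216*(-181) = -300 + 39096 = 38796)
√(√(F + 813700) + f) = √(√(-2036476 + 813700) + 38796) = √(√(-1222776) + 38796) = √(18*I*√3774 + 38796) = √(38796 + 18*I*√3774)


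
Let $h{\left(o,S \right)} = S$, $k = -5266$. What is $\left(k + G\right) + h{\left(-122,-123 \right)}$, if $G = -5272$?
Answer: $-10661$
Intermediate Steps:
$\left(k + G\right) + h{\left(-122,-123 \right)} = \left(-5266 - 5272\right) - 123 = -10538 - 123 = -10661$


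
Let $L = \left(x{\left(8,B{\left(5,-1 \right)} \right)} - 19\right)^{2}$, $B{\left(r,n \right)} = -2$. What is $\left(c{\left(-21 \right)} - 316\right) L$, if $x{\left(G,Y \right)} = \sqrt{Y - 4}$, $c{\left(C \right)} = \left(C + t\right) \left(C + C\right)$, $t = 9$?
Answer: $66740 - 7144 i \sqrt{6} \approx 66740.0 - 17499.0 i$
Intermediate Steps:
$c{\left(C \right)} = 2 C \left(9 + C\right)$ ($c{\left(C \right)} = \left(C + 9\right) \left(C + C\right) = \left(9 + C\right) 2 C = 2 C \left(9 + C\right)$)
$x{\left(G,Y \right)} = \sqrt{-4 + Y}$
$L = \left(-19 + i \sqrt{6}\right)^{2}$ ($L = \left(\sqrt{-4 - 2} - 19\right)^{2} = \left(\sqrt{-6} - 19\right)^{2} = \left(i \sqrt{6} - 19\right)^{2} = \left(-19 + i \sqrt{6}\right)^{2} \approx 355.0 - 93.081 i$)
$\left(c{\left(-21 \right)} - 316\right) L = \left(2 \left(-21\right) \left(9 - 21\right) - 316\right) \left(19 - i \sqrt{6}\right)^{2} = \left(2 \left(-21\right) \left(-12\right) - 316\right) \left(19 - i \sqrt{6}\right)^{2} = \left(504 - 316\right) \left(19 - i \sqrt{6}\right)^{2} = 188 \left(19 - i \sqrt{6}\right)^{2}$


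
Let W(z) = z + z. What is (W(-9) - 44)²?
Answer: 3844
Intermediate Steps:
W(z) = 2*z
(W(-9) - 44)² = (2*(-9) - 44)² = (-18 - 44)² = (-62)² = 3844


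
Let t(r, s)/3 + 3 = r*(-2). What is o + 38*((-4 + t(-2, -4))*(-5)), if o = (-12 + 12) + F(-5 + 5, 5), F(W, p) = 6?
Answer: 196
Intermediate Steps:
t(r, s) = -9 - 6*r (t(r, s) = -9 + 3*(r*(-2)) = -9 + 3*(-2*r) = -9 - 6*r)
o = 6 (o = (-12 + 12) + 6 = 0 + 6 = 6)
o + 38*((-4 + t(-2, -4))*(-5)) = 6 + 38*((-4 + (-9 - 6*(-2)))*(-5)) = 6 + 38*((-4 + (-9 + 12))*(-5)) = 6 + 38*((-4 + 3)*(-5)) = 6 + 38*(-1*(-5)) = 6 + 38*5 = 6 + 190 = 196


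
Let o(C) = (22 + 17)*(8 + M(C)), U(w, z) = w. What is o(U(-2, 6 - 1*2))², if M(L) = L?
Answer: 54756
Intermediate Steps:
o(C) = 312 + 39*C (o(C) = (22 + 17)*(8 + C) = 39*(8 + C) = 312 + 39*C)
o(U(-2, 6 - 1*2))² = (312 + 39*(-2))² = (312 - 78)² = 234² = 54756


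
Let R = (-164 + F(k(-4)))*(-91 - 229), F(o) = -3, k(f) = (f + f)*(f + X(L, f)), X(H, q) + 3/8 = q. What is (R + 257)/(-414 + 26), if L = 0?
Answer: -53697/388 ≈ -138.39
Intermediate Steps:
X(H, q) = -3/8 + q
k(f) = 2*f*(-3/8 + 2*f) (k(f) = (f + f)*(f + (-3/8 + f)) = (2*f)*(-3/8 + 2*f) = 2*f*(-3/8 + 2*f))
R = 53440 (R = (-164 - 3)*(-91 - 229) = -167*(-320) = 53440)
(R + 257)/(-414 + 26) = (53440 + 257)/(-414 + 26) = 53697/(-388) = 53697*(-1/388) = -53697/388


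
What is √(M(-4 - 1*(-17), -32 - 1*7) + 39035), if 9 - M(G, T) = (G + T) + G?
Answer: √39057 ≈ 197.63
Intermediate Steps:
M(G, T) = 9 - T - 2*G (M(G, T) = 9 - ((G + T) + G) = 9 - (T + 2*G) = 9 + (-T - 2*G) = 9 - T - 2*G)
√(M(-4 - 1*(-17), -32 - 1*7) + 39035) = √((9 - (-32 - 1*7) - 2*(-4 - 1*(-17))) + 39035) = √((9 - (-32 - 7) - 2*(-4 + 17)) + 39035) = √((9 - 1*(-39) - 2*13) + 39035) = √((9 + 39 - 26) + 39035) = √(22 + 39035) = √39057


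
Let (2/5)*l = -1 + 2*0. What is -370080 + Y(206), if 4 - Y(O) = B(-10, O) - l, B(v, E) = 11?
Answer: -740179/2 ≈ -3.7009e+5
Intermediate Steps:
l = -5/2 (l = 5*(-1 + 2*0)/2 = 5*(-1 + 0)/2 = (5/2)*(-1) = -5/2 ≈ -2.5000)
Y(O) = -19/2 (Y(O) = 4 - (11 - 1*(-5/2)) = 4 - (11 + 5/2) = 4 - 1*27/2 = 4 - 27/2 = -19/2)
-370080 + Y(206) = -370080 - 19/2 = -740179/2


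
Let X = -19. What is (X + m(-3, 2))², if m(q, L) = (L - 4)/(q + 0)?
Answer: 3025/9 ≈ 336.11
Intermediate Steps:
m(q, L) = (-4 + L)/q
(X + m(-3, 2))² = (-19 + (-4 + 2)/(-3))² = (-19 - ⅓*(-2))² = (-19 + ⅔)² = (-55/3)² = 3025/9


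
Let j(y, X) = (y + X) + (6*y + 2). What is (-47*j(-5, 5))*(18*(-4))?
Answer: -94752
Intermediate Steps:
j(y, X) = 2 + X + 7*y (j(y, X) = (X + y) + (2 + 6*y) = 2 + X + 7*y)
(-47*j(-5, 5))*(18*(-4)) = (-47*(2 + 5 + 7*(-5)))*(18*(-4)) = -47*(2 + 5 - 35)*(-72) = -47*(-28)*(-72) = 1316*(-72) = -94752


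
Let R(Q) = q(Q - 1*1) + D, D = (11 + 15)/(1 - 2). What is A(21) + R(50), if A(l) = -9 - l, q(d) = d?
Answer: -7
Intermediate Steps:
D = -26 (D = 26/(-1) = 26*(-1) = -26)
R(Q) = -27 + Q (R(Q) = (Q - 1*1) - 26 = (Q - 1) - 26 = (-1 + Q) - 26 = -27 + Q)
A(21) + R(50) = (-9 - 1*21) + (-27 + 50) = (-9 - 21) + 23 = -30 + 23 = -7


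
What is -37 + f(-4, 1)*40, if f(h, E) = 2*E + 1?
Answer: 83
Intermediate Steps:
f(h, E) = 1 + 2*E
-37 + f(-4, 1)*40 = -37 + (1 + 2*1)*40 = -37 + (1 + 2)*40 = -37 + 3*40 = -37 + 120 = 83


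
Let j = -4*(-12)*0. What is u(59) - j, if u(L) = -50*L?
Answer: -2950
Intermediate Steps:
j = 0 (j = 48*0 = 0)
u(59) - j = -50*59 - 1*0 = -2950 + 0 = -2950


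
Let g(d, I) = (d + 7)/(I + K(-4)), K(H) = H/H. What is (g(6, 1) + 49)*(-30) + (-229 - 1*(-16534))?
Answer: 14640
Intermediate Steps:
K(H) = 1
g(d, I) = (7 + d)/(1 + I) (g(d, I) = (d + 7)/(I + 1) = (7 + d)/(1 + I))
(g(6, 1) + 49)*(-30) + (-229 - 1*(-16534)) = ((7 + 6)/(1 + 1) + 49)*(-30) + (-229 - 1*(-16534)) = (13/2 + 49)*(-30) + (-229 + 16534) = ((1/2)*13 + 49)*(-30) + 16305 = (13/2 + 49)*(-30) + 16305 = (111/2)*(-30) + 16305 = -1665 + 16305 = 14640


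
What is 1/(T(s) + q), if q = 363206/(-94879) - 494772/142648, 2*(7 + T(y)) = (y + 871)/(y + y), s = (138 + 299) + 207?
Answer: -4358044468624/59742067723605 ≈ -0.072948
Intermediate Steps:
s = 644 (s = 437 + 207 = 644)
T(y) = -7 + (871 + y)/(4*y) (T(y) = -7 + ((y + 871)/(y + y))/2 = -7 + ((871 + y)/((2*y)))/2 = -7 + ((871 + y)*(1/(2*y)))/2 = -7 + ((871 + y)/(2*y))/2 = -7 + (871 + y)/(4*y))
q = -24688520519/3383574898 (q = 363206*(-1/94879) - 494772*1/142648 = -363206/94879 - 123693/35662 = -24688520519/3383574898 ≈ -7.2966)
1/(T(s) + q) = 1/((¼)*(871 - 27*644)/644 - 24688520519/3383574898) = 1/((¼)*(1/644)*(871 - 17388) - 24688520519/3383574898) = 1/((¼)*(1/644)*(-16517) - 24688520519/3383574898) = 1/(-16517/2576 - 24688520519/3383574898) = 1/(-59742067723605/4358044468624) = -4358044468624/59742067723605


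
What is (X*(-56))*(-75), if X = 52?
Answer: 218400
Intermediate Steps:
(X*(-56))*(-75) = (52*(-56))*(-75) = -2912*(-75) = 218400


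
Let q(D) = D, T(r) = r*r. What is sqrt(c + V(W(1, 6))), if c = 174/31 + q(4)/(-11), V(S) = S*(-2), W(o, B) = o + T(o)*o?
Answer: sqrt(145266)/341 ≈ 1.1177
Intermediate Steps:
T(r) = r**2
W(o, B) = o + o**3 (W(o, B) = o + o**2*o = o + o**3)
V(S) = -2*S
c = 1790/341 (c = 174/31 + 4/(-11) = 174*(1/31) + 4*(-1/11) = 174/31 - 4/11 = 1790/341 ≈ 5.2493)
sqrt(c + V(W(1, 6))) = sqrt(1790/341 - 2*(1 + 1**3)) = sqrt(1790/341 - 2*(1 + 1)) = sqrt(1790/341 - 2*2) = sqrt(1790/341 - 4) = sqrt(426/341) = sqrt(145266)/341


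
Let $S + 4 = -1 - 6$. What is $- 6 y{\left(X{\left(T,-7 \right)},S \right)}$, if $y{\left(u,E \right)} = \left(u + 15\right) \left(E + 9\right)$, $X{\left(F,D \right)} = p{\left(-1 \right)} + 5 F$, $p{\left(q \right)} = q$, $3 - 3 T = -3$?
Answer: $288$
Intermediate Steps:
$T = 2$ ($T = 1 - -1 = 1 + 1 = 2$)
$X{\left(F,D \right)} = -1 + 5 F$
$S = -11$ ($S = -4 - 7 = -11$)
$y{\left(u,E \right)} = \left(9 + E\right) \left(15 + u\right)$ ($y{\left(u,E \right)} = \left(15 + u\right) \left(9 + E\right) = \left(9 + E\right) \left(15 + u\right)$)
$- 6 y{\left(X{\left(T,-7 \right)},S \right)} = - 6 \left(135 + 9 \left(-1 + 5 \cdot 2\right) + 15 \left(-11\right) - 11 \left(-1 + 5 \cdot 2\right)\right) = - 6 \left(135 + 9 \left(-1 + 10\right) - 165 - 11 \left(-1 + 10\right)\right) = - 6 \left(135 + 9 \cdot 9 - 165 - 99\right) = - 6 \left(135 + 81 - 165 - 99\right) = \left(-6\right) \left(-48\right) = 288$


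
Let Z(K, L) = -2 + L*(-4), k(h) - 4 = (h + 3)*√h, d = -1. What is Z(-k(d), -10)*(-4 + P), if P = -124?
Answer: -4864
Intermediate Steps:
k(h) = 4 + √h*(3 + h) (k(h) = 4 + (h + 3)*√h = 4 + (3 + h)*√h = 4 + √h*(3 + h))
Z(K, L) = -2 - 4*L
Z(-k(d), -10)*(-4 + P) = (-2 - 4*(-10))*(-4 - 124) = (-2 + 40)*(-128) = 38*(-128) = -4864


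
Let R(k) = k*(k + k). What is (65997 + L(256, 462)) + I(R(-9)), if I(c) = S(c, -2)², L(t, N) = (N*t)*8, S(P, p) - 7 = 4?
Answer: 1012294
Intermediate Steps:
R(k) = 2*k² (R(k) = k*(2*k) = 2*k²)
S(P, p) = 11 (S(P, p) = 7 + 4 = 11)
L(t, N) = 8*N*t
I(c) = 121 (I(c) = 11² = 121)
(65997 + L(256, 462)) + I(R(-9)) = (65997 + 8*462*256) + 121 = (65997 + 946176) + 121 = 1012173 + 121 = 1012294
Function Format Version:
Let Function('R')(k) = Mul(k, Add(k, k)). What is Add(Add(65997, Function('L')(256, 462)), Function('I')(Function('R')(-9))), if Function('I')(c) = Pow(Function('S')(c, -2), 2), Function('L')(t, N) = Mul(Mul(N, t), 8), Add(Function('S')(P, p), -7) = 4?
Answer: 1012294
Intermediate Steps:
Function('R')(k) = Mul(2, Pow(k, 2)) (Function('R')(k) = Mul(k, Mul(2, k)) = Mul(2, Pow(k, 2)))
Function('S')(P, p) = 11 (Function('S')(P, p) = Add(7, 4) = 11)
Function('L')(t, N) = Mul(8, N, t)
Function('I')(c) = 121 (Function('I')(c) = Pow(11, 2) = 121)
Add(Add(65997, Function('L')(256, 462)), Function('I')(Function('R')(-9))) = Add(Add(65997, Mul(8, 462, 256)), 121) = Add(Add(65997, 946176), 121) = Add(1012173, 121) = 1012294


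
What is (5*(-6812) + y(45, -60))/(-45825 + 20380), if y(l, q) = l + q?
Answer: 6815/5089 ≈ 1.3392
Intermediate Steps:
(5*(-6812) + y(45, -60))/(-45825 + 20380) = (5*(-6812) + (45 - 60))/(-45825 + 20380) = (-34060 - 15)/(-25445) = -34075*(-1/25445) = 6815/5089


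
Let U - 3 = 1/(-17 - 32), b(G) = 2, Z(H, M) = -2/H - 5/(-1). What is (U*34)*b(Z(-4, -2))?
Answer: 9928/49 ≈ 202.61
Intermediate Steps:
Z(H, M) = 5 - 2/H (Z(H, M) = -2/H - 5*(-1) = -2/H + 5 = 5 - 2/H)
U = 146/49 (U = 3 + 1/(-17 - 32) = 3 + 1/(-49) = 3 - 1/49 = 146/49 ≈ 2.9796)
(U*34)*b(Z(-4, -2)) = ((146/49)*34)*2 = (4964/49)*2 = 9928/49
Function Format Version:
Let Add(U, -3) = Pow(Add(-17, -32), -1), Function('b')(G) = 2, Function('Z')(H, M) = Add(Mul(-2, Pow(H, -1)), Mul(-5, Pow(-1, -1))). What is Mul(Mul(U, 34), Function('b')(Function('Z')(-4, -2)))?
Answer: Rational(9928, 49) ≈ 202.61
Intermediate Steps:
Function('Z')(H, M) = Add(5, Mul(-2, Pow(H, -1))) (Function('Z')(H, M) = Add(Mul(-2, Pow(H, -1)), Mul(-5, -1)) = Add(Mul(-2, Pow(H, -1)), 5) = Add(5, Mul(-2, Pow(H, -1))))
U = Rational(146, 49) (U = Add(3, Pow(Add(-17, -32), -1)) = Add(3, Pow(-49, -1)) = Add(3, Rational(-1, 49)) = Rational(146, 49) ≈ 2.9796)
Mul(Mul(U, 34), Function('b')(Function('Z')(-4, -2))) = Mul(Mul(Rational(146, 49), 34), 2) = Mul(Rational(4964, 49), 2) = Rational(9928, 49)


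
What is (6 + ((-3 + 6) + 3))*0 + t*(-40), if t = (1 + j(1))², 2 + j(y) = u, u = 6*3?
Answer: -11560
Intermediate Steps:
u = 18
j(y) = 16 (j(y) = -2 + 18 = 16)
t = 289 (t = (1 + 16)² = 17² = 289)
(6 + ((-3 + 6) + 3))*0 + t*(-40) = (6 + ((-3 + 6) + 3))*0 + 289*(-40) = (6 + (3 + 3))*0 - 11560 = (6 + 6)*0 - 11560 = 12*0 - 11560 = 0 - 11560 = -11560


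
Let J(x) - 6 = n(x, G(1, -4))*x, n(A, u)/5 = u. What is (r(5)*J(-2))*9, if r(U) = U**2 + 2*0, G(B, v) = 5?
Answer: -9900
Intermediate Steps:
n(A, u) = 5*u
J(x) = 6 + 25*x (J(x) = 6 + (5*5)*x = 6 + 25*x)
r(U) = U**2 (r(U) = U**2 + 0 = U**2)
(r(5)*J(-2))*9 = (5**2*(6 + 25*(-2)))*9 = (25*(6 - 50))*9 = (25*(-44))*9 = -1100*9 = -9900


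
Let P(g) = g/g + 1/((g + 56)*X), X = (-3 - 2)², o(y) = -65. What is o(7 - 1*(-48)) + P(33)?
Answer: -142399/2225 ≈ -64.000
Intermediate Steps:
X = 25 (X = (-5)² = 25)
P(g) = 1 + 1/(25*(56 + g)) (P(g) = g/g + 1/((g + 56)*25) = 1 + (1/25)/(56 + g) = 1 + 1/(25*(56 + g)))
o(7 - 1*(-48)) + P(33) = -65 + (1401/25 + 33)/(56 + 33) = -65 + (2226/25)/89 = -65 + (1/89)*(2226/25) = -65 + 2226/2225 = -142399/2225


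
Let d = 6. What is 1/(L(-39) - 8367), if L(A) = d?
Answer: -1/8361 ≈ -0.00011960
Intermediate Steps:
L(A) = 6
1/(L(-39) - 8367) = 1/(6 - 8367) = 1/(-8361) = -1/8361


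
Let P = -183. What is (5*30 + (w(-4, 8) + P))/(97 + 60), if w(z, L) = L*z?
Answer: -65/157 ≈ -0.41401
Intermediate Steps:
(5*30 + (w(-4, 8) + P))/(97 + 60) = (5*30 + (8*(-4) - 183))/(97 + 60) = (150 + (-32 - 183))/157 = (150 - 215)*(1/157) = -65*1/157 = -65/157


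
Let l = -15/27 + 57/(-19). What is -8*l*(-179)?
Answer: -45824/9 ≈ -5091.6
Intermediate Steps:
l = -32/9 (l = -15*1/27 + 57*(-1/19) = -5/9 - 3 = -32/9 ≈ -3.5556)
-8*l*(-179) = -8*(-32/9)*(-179) = (256/9)*(-179) = -45824/9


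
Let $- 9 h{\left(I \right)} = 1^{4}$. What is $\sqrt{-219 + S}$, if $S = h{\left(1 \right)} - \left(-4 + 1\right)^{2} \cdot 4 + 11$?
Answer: $2 i \sqrt{51} \approx 14.283 i$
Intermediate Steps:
$h{\left(I \right)} = - \frac{1}{9}$ ($h{\left(I \right)} = - \frac{1^{4}}{9} = \left(- \frac{1}{9}\right) 1 = - \frac{1}{9}$)
$S = 15$ ($S = - \frac{- \left(-4 + 1\right)^{2} \cdot 4}{9} + 11 = - \frac{- \left(-3\right)^{2} \cdot 4}{9} + 11 = - \frac{\left(-1\right) 9 \cdot 4}{9} + 11 = - \frac{\left(-9\right) 4}{9} + 11 = \left(- \frac{1}{9}\right) \left(-36\right) + 11 = 4 + 11 = 15$)
$\sqrt{-219 + S} = \sqrt{-219 + 15} = \sqrt{-204} = 2 i \sqrt{51}$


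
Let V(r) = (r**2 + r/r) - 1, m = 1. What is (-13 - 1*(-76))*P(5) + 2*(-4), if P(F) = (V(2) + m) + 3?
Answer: 496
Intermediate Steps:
V(r) = r**2 (V(r) = (r**2 + 1) - 1 = (1 + r**2) - 1 = r**2)
P(F) = 8 (P(F) = (2**2 + 1) + 3 = (4 + 1) + 3 = 5 + 3 = 8)
(-13 - 1*(-76))*P(5) + 2*(-4) = (-13 - 1*(-76))*8 + 2*(-4) = (-13 + 76)*8 - 8 = 63*8 - 8 = 504 - 8 = 496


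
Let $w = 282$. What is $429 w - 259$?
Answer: $120719$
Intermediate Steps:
$429 w - 259 = 429 \cdot 282 - 259 = 120978 - 259 = 120719$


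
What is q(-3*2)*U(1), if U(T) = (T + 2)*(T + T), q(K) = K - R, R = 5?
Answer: -66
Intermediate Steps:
q(K) = -5 + K (q(K) = K - 1*5 = K - 5 = -5 + K)
U(T) = 2*T*(2 + T) (U(T) = (2 + T)*(2*T) = 2*T*(2 + T))
q(-3*2)*U(1) = (-5 - 3*2)*(2*1*(2 + 1)) = (-5 - 6)*(2*1*3) = -11*6 = -66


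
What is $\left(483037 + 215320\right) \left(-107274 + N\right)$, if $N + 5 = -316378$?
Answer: $-295863831549$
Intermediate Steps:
$N = -316383$ ($N = -5 - 316378 = -316383$)
$\left(483037 + 215320\right) \left(-107274 + N\right) = \left(483037 + 215320\right) \left(-107274 - 316383\right) = 698357 \left(-423657\right) = -295863831549$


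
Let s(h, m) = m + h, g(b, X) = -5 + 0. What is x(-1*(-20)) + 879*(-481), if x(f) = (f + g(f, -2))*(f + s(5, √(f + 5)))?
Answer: -422349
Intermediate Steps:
g(b, X) = -5
s(h, m) = h + m
x(f) = (-5 + f)*(5 + f + √(5 + f)) (x(f) = (f - 5)*(f + (5 + √(f + 5))) = (-5 + f)*(f + (5 + √(5 + f))) = (-5 + f)*(5 + f + √(5 + f)))
x(-1*(-20)) + 879*(-481) = (-25 + (-1*(-20))² - 5*√(5 - 1*(-20)) + (-1*(-20))*√(5 - 1*(-20))) + 879*(-481) = (-25 + 20² - 5*√(5 + 20) + 20*√(5 + 20)) - 422799 = (-25 + 400 - 5*√25 + 20*√25) - 422799 = (-25 + 400 - 5*5 + 20*5) - 422799 = (-25 + 400 - 25 + 100) - 422799 = 450 - 422799 = -422349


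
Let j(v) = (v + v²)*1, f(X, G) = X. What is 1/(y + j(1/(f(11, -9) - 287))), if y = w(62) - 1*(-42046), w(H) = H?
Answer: 76176/3207618733 ≈ 2.3748e-5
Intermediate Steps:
j(v) = v + v²
y = 42108 (y = 62 - 1*(-42046) = 62 + 42046 = 42108)
1/(y + j(1/(f(11, -9) - 287))) = 1/(42108 + (1 + 1/(11 - 287))/(11 - 287)) = 1/(42108 + (1 + 1/(-276))/(-276)) = 1/(42108 - (1 - 1/276)/276) = 1/(42108 - 1/276*275/276) = 1/(42108 - 275/76176) = 1/(3207618733/76176) = 76176/3207618733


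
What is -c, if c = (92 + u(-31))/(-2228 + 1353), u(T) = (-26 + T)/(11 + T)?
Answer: 271/2500 ≈ 0.10840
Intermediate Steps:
u(T) = (-26 + T)/(11 + T)
c = -271/2500 (c = (92 + (-26 - 31)/(11 - 31))/(-2228 + 1353) = (92 - 57/(-20))/(-875) = (92 - 1/20*(-57))*(-1/875) = (92 + 57/20)*(-1/875) = (1897/20)*(-1/875) = -271/2500 ≈ -0.10840)
-c = -1*(-271/2500) = 271/2500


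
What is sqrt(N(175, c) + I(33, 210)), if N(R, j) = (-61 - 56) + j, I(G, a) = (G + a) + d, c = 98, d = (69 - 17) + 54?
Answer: sqrt(330) ≈ 18.166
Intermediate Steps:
d = 106 (d = 52 + 54 = 106)
I(G, a) = 106 + G + a (I(G, a) = (G + a) + 106 = 106 + G + a)
N(R, j) = -117 + j
sqrt(N(175, c) + I(33, 210)) = sqrt((-117 + 98) + (106 + 33 + 210)) = sqrt(-19 + 349) = sqrt(330)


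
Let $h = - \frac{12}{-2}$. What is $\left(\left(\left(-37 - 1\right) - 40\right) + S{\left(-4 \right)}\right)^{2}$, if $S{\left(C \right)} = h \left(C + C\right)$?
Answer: $15876$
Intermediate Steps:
$h = 6$ ($h = \left(-12\right) \left(- \frac{1}{2}\right) = 6$)
$S{\left(C \right)} = 12 C$ ($S{\left(C \right)} = 6 \left(C + C\right) = 6 \cdot 2 C = 12 C$)
$\left(\left(\left(-37 - 1\right) - 40\right) + S{\left(-4 \right)}\right)^{2} = \left(\left(\left(-37 - 1\right) - 40\right) + 12 \left(-4\right)\right)^{2} = \left(\left(-38 - 40\right) - 48\right)^{2} = \left(-78 - 48\right)^{2} = \left(-126\right)^{2} = 15876$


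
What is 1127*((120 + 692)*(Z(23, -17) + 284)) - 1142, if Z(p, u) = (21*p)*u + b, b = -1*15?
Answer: -7267915950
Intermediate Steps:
b = -15
Z(p, u) = -15 + 21*p*u (Z(p, u) = (21*p)*u - 15 = 21*p*u - 15 = -15 + 21*p*u)
1127*((120 + 692)*(Z(23, -17) + 284)) - 1142 = 1127*((120 + 692)*((-15 + 21*23*(-17)) + 284)) - 1142 = 1127*(812*((-15 - 8211) + 284)) - 1142 = 1127*(812*(-8226 + 284)) - 1142 = 1127*(812*(-7942)) - 1142 = 1127*(-6448904) - 1142 = -7267914808 - 1142 = -7267915950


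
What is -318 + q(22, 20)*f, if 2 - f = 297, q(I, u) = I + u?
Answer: -12708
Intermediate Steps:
f = -295 (f = 2 - 1*297 = 2 - 297 = -295)
-318 + q(22, 20)*f = -318 + (22 + 20)*(-295) = -318 + 42*(-295) = -318 - 12390 = -12708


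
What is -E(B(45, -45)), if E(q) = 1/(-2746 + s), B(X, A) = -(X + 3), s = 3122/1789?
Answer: 1789/4909472 ≈ 0.00036440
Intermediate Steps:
s = 3122/1789 (s = 3122*(1/1789) = 3122/1789 ≈ 1.7451)
B(X, A) = -3 - X (B(X, A) = -(3 + X) = -3 - X)
E(q) = -1789/4909472 (E(q) = 1/(-2746 + 3122/1789) = 1/(-4909472/1789) = -1789/4909472)
-E(B(45, -45)) = -1*(-1789/4909472) = 1789/4909472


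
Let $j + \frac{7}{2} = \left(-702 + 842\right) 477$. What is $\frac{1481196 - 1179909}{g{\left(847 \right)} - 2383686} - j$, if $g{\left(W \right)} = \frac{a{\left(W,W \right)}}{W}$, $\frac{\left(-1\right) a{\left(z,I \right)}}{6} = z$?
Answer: $- \frac{53058303375}{794564} \approx -66777.0$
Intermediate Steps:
$a{\left(z,I \right)} = - 6 z$
$g{\left(W \right)} = -6$ ($g{\left(W \right)} = \frac{\left(-6\right) W}{W} = -6$)
$j = \frac{133553}{2}$ ($j = - \frac{7}{2} + \left(-702 + 842\right) 477 = - \frac{7}{2} + 140 \cdot 477 = - \frac{7}{2} + 66780 = \frac{133553}{2} \approx 66777.0$)
$\frac{1481196 - 1179909}{g{\left(847 \right)} - 2383686} - j = \frac{1481196 - 1179909}{-6 - 2383686} - \frac{133553}{2} = \frac{301287}{-2383692} - \frac{133553}{2} = 301287 \left(- \frac{1}{2383692}\right) - \frac{133553}{2} = - \frac{100429}{794564} - \frac{133553}{2} = - \frac{53058303375}{794564}$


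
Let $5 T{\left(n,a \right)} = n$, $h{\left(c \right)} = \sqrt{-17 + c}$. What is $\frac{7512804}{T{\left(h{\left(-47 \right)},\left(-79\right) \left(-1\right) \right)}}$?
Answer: $- \frac{9391005 i}{2} \approx - 4.6955 \cdot 10^{6} i$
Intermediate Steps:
$T{\left(n,a \right)} = \frac{n}{5}$
$\frac{7512804}{T{\left(h{\left(-47 \right)},\left(-79\right) \left(-1\right) \right)}} = \frac{7512804}{\frac{1}{5} \sqrt{-17 - 47}} = \frac{7512804}{\frac{1}{5} \sqrt{-64}} = \frac{7512804}{\frac{1}{5} \cdot 8 i} = \frac{7512804}{\frac{8}{5} i} = 7512804 \left(- \frac{5 i}{8}\right) = - \frac{9391005 i}{2}$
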